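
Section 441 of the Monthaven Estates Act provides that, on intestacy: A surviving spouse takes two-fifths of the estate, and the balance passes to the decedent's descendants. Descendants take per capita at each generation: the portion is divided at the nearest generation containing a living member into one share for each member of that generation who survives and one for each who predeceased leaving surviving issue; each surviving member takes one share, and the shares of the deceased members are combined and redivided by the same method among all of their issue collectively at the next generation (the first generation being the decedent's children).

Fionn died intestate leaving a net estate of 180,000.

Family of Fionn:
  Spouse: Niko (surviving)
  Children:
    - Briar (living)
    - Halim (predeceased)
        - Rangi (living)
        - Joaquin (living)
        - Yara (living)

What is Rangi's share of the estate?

Niko takes two-fifths of 180,000 = 72,000. The remaining 108,000 passes to the descendants.
The descendants' portion (108,000) is divided at the children's generation into 2 shares of 54,000. Briar takes 54,000. The remaining share for the deceased Halim (54,000) is carried to the next generation.
That pool (54,000) is divided at the grandchildren's generation equally among Rangi, Joaquin, and Yara: 18,000 each.

Rangi receives 18,000.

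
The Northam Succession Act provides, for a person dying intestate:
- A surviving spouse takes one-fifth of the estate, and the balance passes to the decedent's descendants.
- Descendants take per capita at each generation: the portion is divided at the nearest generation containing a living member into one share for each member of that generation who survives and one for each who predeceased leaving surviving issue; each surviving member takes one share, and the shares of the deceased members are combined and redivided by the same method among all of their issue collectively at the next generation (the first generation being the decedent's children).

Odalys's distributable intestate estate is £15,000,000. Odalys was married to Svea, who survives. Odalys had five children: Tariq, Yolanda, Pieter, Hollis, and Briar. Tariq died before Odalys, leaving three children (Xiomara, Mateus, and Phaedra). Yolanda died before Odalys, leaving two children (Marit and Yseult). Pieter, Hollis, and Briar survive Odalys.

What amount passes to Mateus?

Mateus receives £960,000.

Svea takes one-fifth of £15,000,000 = £3,000,000. The remaining £12,000,000 passes to the descendants.
The descendants' portion (£12,000,000) is divided at the children's generation into 5 shares of £2,400,000. Pieter, Hollis, and Briar each take £2,400,000. The 2 shares of the deceased (Tariq and Yolanda) are combined into a pool of £4,800,000.
That pool (£4,800,000) is divided at the grandchildren's generation equally among Xiomara, Mateus, Phaedra, Marit, and Yseult: £960,000 each.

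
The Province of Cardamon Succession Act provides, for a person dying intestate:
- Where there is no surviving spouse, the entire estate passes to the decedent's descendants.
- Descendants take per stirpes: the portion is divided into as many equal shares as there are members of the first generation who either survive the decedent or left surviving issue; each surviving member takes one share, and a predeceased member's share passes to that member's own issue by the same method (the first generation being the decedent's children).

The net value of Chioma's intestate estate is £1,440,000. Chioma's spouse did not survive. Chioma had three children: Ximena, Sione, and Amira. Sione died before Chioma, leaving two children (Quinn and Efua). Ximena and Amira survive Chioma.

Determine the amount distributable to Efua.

The entire £1,440,000 passes to the descendants.
That amount (£1,440,000) is divided into 3 shares of £480,000: Ximena and Amira each take £480,000; Sione's £480,000 share passes to Sione's issue.
Sione's share (£480,000) is divided into 2 shares of £240,000: Quinn and Efua each take £240,000.

Efua receives £240,000.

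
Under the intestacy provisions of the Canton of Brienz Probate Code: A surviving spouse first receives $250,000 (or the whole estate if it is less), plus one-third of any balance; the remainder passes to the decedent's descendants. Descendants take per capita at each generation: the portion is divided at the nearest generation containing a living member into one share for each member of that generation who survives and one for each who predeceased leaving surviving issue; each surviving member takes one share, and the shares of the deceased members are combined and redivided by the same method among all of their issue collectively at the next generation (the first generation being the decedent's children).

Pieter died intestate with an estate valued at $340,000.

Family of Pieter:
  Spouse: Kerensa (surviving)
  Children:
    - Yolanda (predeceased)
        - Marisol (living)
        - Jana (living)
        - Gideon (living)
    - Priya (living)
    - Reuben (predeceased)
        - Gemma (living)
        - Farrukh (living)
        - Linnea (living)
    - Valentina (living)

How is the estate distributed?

Kerensa: $280,000; Marisol: $5,000; Jana: $5,000; Gideon: $5,000; Priya: $15,000; Gemma: $5,000; Farrukh: $5,000; Linnea: $5,000; Valentina: $15,000

Kerensa first takes $250,000, leaving a balance of $90,000. Kerensa then takes one-third of the balance ($30,000), for a total of $280,000. The remaining $60,000 passes to the descendants.
The descendants' portion ($60,000) is divided at the children's generation into 4 shares of $15,000. Priya and Valentina each take $15,000. The 2 shares of the deceased (Yolanda and Reuben) are combined into a pool of $30,000.
That pool ($30,000) is divided at the grandchildren's generation equally among Marisol, Jana, Gideon, Gemma, Farrukh, and Linnea: $5,000 each.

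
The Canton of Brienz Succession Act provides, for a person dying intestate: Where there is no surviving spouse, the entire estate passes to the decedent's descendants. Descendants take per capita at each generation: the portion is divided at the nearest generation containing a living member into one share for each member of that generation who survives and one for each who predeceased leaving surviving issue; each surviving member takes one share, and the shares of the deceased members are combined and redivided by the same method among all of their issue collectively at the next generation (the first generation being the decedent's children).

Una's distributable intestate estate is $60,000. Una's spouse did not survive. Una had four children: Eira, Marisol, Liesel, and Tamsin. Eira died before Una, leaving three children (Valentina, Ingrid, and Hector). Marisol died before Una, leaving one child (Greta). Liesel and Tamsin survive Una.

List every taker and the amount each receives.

The entire $60,000 passes to the descendants.
That amount ($60,000) is divided at the children's generation into 4 shares of $15,000. Liesel and Tamsin each take $15,000. The 2 shares of the deceased (Eira and Marisol) are combined into a pool of $30,000.
That pool ($30,000) is divided at the grandchildren's generation equally among Valentina, Ingrid, Hector, and Greta: $7,500 each.

Valentina: $7,500; Ingrid: $7,500; Hector: $7,500; Greta: $7,500; Liesel: $15,000; Tamsin: $15,000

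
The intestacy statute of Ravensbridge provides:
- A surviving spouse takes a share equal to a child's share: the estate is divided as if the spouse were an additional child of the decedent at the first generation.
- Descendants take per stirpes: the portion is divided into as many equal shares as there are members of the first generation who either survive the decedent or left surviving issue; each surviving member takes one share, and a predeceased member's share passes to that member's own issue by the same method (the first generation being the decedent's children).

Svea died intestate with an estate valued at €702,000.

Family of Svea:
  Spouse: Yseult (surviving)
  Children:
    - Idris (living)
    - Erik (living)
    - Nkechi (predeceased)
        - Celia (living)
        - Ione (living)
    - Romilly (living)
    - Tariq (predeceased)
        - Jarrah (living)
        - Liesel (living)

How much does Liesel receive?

Liesel receives €58,500.

The spouse counts as an additional share at the children's level, so there are 6 primary shares of €117,000. Yseult takes one such share (€117,000).
The children's combined portion (€585,000) is divided into 5 shares of €117,000: Idris, Erik, and Romilly each take €117,000; Nkechi's €117,000 share passes to Nkechi's issue; Tariq's €117,000 share passes to Tariq's issue.
Nkechi's share (€117,000) is divided into 2 shares of €58,500: Celia and Ione each take €58,500.
Tariq's share (€117,000) is divided into 2 shares of €58,500: Jarrah and Liesel each take €58,500.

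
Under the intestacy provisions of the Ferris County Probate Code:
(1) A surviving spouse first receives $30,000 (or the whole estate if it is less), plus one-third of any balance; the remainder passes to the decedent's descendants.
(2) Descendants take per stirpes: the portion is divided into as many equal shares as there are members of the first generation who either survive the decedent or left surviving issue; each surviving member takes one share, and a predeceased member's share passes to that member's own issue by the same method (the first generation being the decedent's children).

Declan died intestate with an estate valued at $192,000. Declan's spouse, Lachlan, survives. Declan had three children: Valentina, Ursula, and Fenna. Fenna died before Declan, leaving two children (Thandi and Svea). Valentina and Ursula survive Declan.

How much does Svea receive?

Lachlan first takes $30,000, leaving a balance of $162,000. Lachlan then takes one-third of the balance ($54,000), for a total of $84,000. The remaining $108,000 passes to the descendants.
The descendants' portion ($108,000) is divided into 3 shares of $36,000: Valentina and Ursula each take $36,000; Fenna's $36,000 share passes to Fenna's issue.
Fenna's share ($36,000) is divided into 2 shares of $18,000: Thandi and Svea each take $18,000.

Svea receives $18,000.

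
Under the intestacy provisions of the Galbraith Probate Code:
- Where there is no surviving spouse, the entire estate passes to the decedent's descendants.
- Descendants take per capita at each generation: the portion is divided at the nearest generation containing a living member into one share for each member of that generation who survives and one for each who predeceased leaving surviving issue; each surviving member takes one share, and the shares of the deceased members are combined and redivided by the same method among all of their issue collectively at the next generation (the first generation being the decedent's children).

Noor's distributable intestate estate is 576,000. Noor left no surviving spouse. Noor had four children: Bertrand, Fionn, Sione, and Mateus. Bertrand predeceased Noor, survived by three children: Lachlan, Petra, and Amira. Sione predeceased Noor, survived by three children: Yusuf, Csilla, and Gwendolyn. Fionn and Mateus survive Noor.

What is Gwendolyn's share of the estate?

The entire 576,000 passes to the descendants.
That amount (576,000) is divided at the children's generation into 4 shares of 144,000. Fionn and Mateus each take 144,000. The 2 shares of the deceased (Bertrand and Sione) are combined into a pool of 288,000.
That pool (288,000) is divided at the grandchildren's generation equally among Lachlan, Petra, Amira, Yusuf, Csilla, and Gwendolyn: 48,000 each.

Gwendolyn receives 48,000.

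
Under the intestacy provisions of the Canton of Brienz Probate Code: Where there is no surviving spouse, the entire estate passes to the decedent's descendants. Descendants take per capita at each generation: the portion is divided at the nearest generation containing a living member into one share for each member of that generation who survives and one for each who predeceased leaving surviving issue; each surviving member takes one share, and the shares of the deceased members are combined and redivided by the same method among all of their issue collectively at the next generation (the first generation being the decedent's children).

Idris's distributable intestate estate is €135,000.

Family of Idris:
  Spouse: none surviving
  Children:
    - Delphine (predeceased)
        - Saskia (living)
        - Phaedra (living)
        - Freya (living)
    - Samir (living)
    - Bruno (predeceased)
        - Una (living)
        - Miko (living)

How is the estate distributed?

The entire €135,000 passes to the descendants.
That amount (€135,000) is divided at the children's generation into 3 shares of €45,000. Samir takes €45,000. The 2 shares of the deceased (Delphine and Bruno) are combined into a pool of €90,000.
That pool (€90,000) is divided at the grandchildren's generation equally among Saskia, Phaedra, Freya, Una, and Miko: €18,000 each.

Saskia: €18,000; Phaedra: €18,000; Freya: €18,000; Samir: €45,000; Una: €18,000; Miko: €18,000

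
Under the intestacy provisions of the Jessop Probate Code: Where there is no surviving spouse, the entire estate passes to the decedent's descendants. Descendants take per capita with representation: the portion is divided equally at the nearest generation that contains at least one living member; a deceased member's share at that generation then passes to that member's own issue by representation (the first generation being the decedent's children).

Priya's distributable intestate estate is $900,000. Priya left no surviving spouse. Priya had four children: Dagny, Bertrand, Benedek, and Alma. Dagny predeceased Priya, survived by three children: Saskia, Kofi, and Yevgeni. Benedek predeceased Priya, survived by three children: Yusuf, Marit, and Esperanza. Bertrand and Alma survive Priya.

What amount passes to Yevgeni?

Yevgeni receives $75,000.

The entire $900,000 passes to the descendants.
That amount ($900,000) is divided into 4 shares of $225,000: Bertrand and Alma each take $225,000; Dagny's $225,000 share passes to Dagny's issue; Benedek's $225,000 share passes to Benedek's issue.
Dagny's share ($225,000) is divided into 3 shares of $75,000: Saskia, Kofi, and Yevgeni each take $75,000.
Benedek's share ($225,000) is divided into 3 shares of $75,000: Yusuf, Marit, and Esperanza each take $75,000.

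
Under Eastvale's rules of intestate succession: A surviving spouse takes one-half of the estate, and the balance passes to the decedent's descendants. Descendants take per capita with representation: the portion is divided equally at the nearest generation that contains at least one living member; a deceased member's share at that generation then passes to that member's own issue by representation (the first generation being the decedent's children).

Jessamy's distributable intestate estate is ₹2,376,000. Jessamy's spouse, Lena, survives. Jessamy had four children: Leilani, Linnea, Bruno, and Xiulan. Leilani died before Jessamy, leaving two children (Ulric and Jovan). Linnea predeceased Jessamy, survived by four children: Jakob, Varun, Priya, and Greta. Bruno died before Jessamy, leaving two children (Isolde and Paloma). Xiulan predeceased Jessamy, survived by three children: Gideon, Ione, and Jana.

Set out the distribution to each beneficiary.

Lena: ₹1,188,000; Ulric: ₹108,000; Jovan: ₹108,000; Jakob: ₹108,000; Varun: ₹108,000; Priya: ₹108,000; Greta: ₹108,000; Isolde: ₹108,000; Paloma: ₹108,000; Gideon: ₹108,000; Ione: ₹108,000; Jana: ₹108,000

Lena takes one-half of ₹2,376,000 = ₹1,188,000. The remaining ₹1,188,000 passes to the descendants.
No child survives, so the initial division is made at the grandchildren's generation.
The descendants' portion (₹1,188,000) is divided into 11 shares of ₹108,000: Ulric, Jovan, Jakob, Varun, Priya, Greta, Isolde, Paloma, Gideon, Ione, and Jana each take ₹108,000.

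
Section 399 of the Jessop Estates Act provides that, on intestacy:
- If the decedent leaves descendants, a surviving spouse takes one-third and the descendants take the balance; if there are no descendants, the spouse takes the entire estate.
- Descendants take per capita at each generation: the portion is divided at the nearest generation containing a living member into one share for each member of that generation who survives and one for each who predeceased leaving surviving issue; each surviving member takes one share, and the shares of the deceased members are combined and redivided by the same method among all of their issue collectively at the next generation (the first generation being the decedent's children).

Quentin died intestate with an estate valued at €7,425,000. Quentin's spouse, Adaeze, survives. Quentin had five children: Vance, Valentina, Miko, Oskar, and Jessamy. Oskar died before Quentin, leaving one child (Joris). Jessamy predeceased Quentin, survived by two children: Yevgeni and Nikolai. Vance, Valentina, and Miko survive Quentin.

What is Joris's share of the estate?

Adaeze takes one-third of €7,425,000 = €2,475,000. The remaining €4,950,000 passes to the descendants.
The descendants' portion (€4,950,000) is divided at the children's generation into 5 shares of €990,000. Vance, Valentina, and Miko each take €990,000. The 2 shares of the deceased (Oskar and Jessamy) are combined into a pool of €1,980,000.
That pool (€1,980,000) is divided at the grandchildren's generation equally among Joris, Yevgeni, and Nikolai: €660,000 each.

Joris receives €660,000.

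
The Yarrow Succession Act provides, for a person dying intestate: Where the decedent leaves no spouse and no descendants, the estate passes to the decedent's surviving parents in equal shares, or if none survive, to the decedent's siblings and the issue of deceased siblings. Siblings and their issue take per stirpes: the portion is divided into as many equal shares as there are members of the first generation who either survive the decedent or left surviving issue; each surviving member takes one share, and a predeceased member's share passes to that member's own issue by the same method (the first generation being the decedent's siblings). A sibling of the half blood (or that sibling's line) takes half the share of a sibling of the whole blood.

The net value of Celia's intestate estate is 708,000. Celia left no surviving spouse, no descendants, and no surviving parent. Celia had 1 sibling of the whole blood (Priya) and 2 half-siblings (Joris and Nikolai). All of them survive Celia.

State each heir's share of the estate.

The entire 708,000 passes to the siblings and their issue.
Counting each half-blood sibling's line as half a unit, there are 2 units in 708,000, so one unit is 354,000. Whole-blood lines (Priya) take 354,000 each; half-blood lines (Joris and Nikolai) take 177,000 each.

Priya: 354,000; Joris: 177,000; Nikolai: 177,000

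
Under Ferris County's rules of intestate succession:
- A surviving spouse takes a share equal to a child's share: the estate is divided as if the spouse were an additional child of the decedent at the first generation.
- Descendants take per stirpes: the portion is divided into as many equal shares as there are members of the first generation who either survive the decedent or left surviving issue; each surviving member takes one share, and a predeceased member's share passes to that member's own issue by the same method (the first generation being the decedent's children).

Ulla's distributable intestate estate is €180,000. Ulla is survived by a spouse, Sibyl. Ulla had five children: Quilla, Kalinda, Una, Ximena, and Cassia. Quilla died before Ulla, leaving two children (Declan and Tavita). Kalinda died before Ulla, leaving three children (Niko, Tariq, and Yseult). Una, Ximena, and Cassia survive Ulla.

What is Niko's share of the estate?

The spouse counts as an additional share at the children's level, so there are 6 primary shares of €30,000. Sibyl takes one such share (€30,000).
The children's combined portion (€150,000) is divided into 5 shares of €30,000: Una, Ximena, and Cassia each take €30,000; Quilla's €30,000 share passes to Quilla's issue; Kalinda's €30,000 share passes to Kalinda's issue.
Quilla's share (€30,000) is divided into 2 shares of €15,000: Declan and Tavita each take €15,000.
Kalinda's share (€30,000) is divided into 3 shares of €10,000: Niko, Tariq, and Yseult each take €10,000.

Niko receives €10,000.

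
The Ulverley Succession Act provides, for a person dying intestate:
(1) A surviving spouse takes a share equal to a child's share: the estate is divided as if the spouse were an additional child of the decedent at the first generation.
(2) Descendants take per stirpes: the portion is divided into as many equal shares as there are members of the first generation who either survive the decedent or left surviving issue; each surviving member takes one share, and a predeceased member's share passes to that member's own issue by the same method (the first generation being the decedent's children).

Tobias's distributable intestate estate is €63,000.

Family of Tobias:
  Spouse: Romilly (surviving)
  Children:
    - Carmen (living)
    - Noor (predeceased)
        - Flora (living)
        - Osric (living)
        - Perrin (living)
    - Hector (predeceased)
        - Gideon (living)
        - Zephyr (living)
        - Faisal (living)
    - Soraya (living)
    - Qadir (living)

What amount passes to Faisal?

The spouse counts as an additional share at the children's level, so there are 6 primary shares of €10,500. Romilly takes one such share (€10,500).
The children's combined portion (€52,500) is divided into 5 shares of €10,500: Carmen, Soraya, and Qadir each take €10,500; Noor's €10,500 share passes to Noor's issue; Hector's €10,500 share passes to Hector's issue.
Noor's share (€10,500) is divided into 3 shares of €3,500: Flora, Osric, and Perrin each take €3,500.
Hector's share (€10,500) is divided into 3 shares of €3,500: Gideon, Zephyr, and Faisal each take €3,500.

Faisal receives €3,500.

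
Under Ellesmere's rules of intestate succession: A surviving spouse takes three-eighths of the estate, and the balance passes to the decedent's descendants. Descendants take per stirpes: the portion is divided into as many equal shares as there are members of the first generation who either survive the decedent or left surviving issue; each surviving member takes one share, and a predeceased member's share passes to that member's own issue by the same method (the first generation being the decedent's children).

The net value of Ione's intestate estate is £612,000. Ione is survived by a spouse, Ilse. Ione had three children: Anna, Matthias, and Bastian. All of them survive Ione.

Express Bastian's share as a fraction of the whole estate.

Bastian receives 5/24 of the estate.

Ilse takes three-eighths of £612,000 = £229,500. The remaining £382,500 passes to the descendants.
The descendants' portion (£382,500) is divided into 3 shares of £127,500: Anna, Matthias, and Bastian each take £127,500.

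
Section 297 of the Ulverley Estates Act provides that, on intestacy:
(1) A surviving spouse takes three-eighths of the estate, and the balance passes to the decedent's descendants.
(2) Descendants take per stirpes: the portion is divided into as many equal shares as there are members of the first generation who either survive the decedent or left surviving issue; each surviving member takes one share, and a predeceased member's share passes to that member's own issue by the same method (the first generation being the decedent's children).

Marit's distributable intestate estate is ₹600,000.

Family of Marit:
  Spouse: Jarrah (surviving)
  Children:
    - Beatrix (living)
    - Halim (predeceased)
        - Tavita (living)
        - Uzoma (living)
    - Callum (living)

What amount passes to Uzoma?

Jarrah takes three-eighths of ₹600,000 = ₹225,000. The remaining ₹375,000 passes to the descendants.
The descendants' portion (₹375,000) is divided into 3 shares of ₹125,000: Beatrix and Callum each take ₹125,000; Halim's ₹125,000 share passes to Halim's issue.
Halim's share (₹125,000) is divided into 2 shares of ₹62,500: Tavita and Uzoma each take ₹62,500.

Uzoma receives ₹62,500.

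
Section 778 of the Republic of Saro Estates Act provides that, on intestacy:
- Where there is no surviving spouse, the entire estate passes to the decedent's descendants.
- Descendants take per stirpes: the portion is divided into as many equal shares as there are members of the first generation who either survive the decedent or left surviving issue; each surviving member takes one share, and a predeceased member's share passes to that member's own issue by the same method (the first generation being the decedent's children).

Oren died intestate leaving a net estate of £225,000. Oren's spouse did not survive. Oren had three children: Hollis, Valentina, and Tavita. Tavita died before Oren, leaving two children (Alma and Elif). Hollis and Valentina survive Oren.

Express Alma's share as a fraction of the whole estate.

The entire £225,000 passes to the descendants.
That amount (£225,000) is divided into 3 shares of £75,000: Hollis and Valentina each take £75,000; Tavita's £75,000 share passes to Tavita's issue.
Tavita's share (£75,000) is divided into 2 shares of £37,500: Alma and Elif each take £37,500.

Alma receives 1/6 of the estate.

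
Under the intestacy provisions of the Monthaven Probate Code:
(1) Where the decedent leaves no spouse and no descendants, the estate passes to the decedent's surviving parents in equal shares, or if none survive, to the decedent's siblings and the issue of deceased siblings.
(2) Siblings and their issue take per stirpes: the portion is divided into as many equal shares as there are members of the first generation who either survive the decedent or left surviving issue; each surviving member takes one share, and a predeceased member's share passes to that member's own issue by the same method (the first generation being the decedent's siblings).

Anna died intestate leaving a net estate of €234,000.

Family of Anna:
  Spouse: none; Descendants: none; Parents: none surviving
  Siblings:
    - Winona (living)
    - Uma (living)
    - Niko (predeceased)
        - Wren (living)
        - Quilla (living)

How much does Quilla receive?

Quilla receives €39,000.

The entire €234,000 passes to the siblings and their issue.
That amount (€234,000) is divided into 3 shares of €78,000: Winona and Uma each take €78,000; Niko's €78,000 share passes to Niko's issue.
Niko's share (€78,000) is divided into 2 shares of €39,000: Wren and Quilla each take €39,000.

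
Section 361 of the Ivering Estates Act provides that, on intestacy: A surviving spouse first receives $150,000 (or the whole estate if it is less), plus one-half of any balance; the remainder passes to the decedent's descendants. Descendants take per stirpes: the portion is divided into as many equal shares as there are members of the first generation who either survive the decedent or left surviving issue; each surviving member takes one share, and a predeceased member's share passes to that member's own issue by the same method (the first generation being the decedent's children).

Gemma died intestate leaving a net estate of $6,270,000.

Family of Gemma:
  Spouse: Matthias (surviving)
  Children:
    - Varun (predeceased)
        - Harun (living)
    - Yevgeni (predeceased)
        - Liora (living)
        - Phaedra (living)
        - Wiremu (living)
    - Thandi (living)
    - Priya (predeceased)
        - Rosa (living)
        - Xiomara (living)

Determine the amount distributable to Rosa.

Matthias first takes $150,000, leaving a balance of $6,120,000. Matthias then takes one-half of the balance ($3,060,000), for a total of $3,210,000. The remaining $3,060,000 passes to the descendants.
The descendants' portion ($3,060,000) is divided into 4 shares of $765,000: Thandi takes $765,000; Varun's $765,000 share passes to Varun's issue; Yevgeni's $765,000 share passes to Yevgeni's issue; Priya's $765,000 share passes to Priya's issue.
Varun's share ($765,000) passes entirely to Harun.
Yevgeni's share ($765,000) is divided into 3 shares of $255,000: Liora, Phaedra, and Wiremu each take $255,000.
Priya's share ($765,000) is divided into 2 shares of $382,500: Rosa and Xiomara each take $382,500.

Rosa receives $382,500.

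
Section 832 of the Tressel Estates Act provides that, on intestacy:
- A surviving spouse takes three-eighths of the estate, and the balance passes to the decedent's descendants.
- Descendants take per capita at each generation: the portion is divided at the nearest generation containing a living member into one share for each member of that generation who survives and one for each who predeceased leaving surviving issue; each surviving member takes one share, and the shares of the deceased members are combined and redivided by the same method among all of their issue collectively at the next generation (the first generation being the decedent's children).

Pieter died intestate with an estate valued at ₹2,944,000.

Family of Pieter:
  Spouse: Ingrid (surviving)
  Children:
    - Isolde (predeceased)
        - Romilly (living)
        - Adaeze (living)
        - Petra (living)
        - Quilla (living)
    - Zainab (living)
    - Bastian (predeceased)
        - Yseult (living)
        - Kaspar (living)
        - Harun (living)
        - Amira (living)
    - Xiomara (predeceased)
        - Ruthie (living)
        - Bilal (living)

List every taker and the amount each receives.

Ingrid takes three-eighths of ₹2,944,000 = ₹1,104,000. The remaining ₹1,840,000 passes to the descendants.
The descendants' portion (₹1,840,000) is divided at the children's generation into 4 shares of ₹460,000. Zainab takes ₹460,000. The 3 shares of the deceased (Isolde, Bastian, and Xiomara) are combined into a pool of ₹1,380,000.
That pool (₹1,380,000) is divided at the grandchildren's generation equally among Romilly, Adaeze, Petra, Quilla, Yseult, Kaspar, Harun, Amira, Ruthie, and Bilal: ₹138,000 each.

Ingrid: ₹1,104,000; Romilly: ₹138,000; Adaeze: ₹138,000; Petra: ₹138,000; Quilla: ₹138,000; Zainab: ₹460,000; Yseult: ₹138,000; Kaspar: ₹138,000; Harun: ₹138,000; Amira: ₹138,000; Ruthie: ₹138,000; Bilal: ₹138,000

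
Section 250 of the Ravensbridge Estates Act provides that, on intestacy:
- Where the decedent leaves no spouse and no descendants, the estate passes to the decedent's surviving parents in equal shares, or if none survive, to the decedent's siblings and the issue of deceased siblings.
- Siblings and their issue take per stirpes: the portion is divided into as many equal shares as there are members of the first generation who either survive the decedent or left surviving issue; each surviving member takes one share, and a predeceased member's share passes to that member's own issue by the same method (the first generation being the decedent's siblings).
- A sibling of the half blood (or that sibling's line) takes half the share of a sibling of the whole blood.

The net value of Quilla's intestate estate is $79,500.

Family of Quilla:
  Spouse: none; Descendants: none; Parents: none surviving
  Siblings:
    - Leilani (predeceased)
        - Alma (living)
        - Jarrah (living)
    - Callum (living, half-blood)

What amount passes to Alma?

Alma receives $26,500.

The entire $79,500 passes to the siblings and their issue.
Counting each half-blood sibling's line as half a unit, there are 3/2 units in $79,500, so one unit is $53,000. Whole-blood lines (Leilani) take $53,000 each; half-blood lines (Callum) take $26,500 each.
Leilani's share ($53,000) is divided into 2 shares of $26,500: Alma and Jarrah each take $26,500.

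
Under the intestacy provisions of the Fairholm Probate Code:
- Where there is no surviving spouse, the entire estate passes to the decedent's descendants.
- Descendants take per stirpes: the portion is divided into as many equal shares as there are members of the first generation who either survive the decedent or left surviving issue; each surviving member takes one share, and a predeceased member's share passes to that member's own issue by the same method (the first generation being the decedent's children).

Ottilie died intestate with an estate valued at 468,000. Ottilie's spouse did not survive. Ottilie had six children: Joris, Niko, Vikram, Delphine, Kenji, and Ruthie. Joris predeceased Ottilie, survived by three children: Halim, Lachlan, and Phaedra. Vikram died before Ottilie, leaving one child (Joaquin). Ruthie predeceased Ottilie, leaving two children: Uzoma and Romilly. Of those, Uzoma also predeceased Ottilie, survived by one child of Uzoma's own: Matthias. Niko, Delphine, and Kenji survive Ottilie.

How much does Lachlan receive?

The entire 468,000 passes to the descendants.
That amount (468,000) is divided into 6 shares of 78,000: Niko, Delphine, and Kenji each take 78,000; Joris's 78,000 share passes to Joris's issue; Vikram's 78,000 share passes to Vikram's issue; Ruthie's 78,000 share passes to Ruthie's issue.
Joris's share (78,000) is divided into 3 shares of 26,000: Halim, Lachlan, and Phaedra each take 26,000.
Vikram's share (78,000) passes entirely to Joaquin.
Ruthie's share (78,000) is divided into 2 shares of 39,000: Romilly takes 39,000; Uzoma's 39,000 share passes to Uzoma's issue.
Uzoma's share (39,000) passes entirely to Matthias.

Lachlan receives 26,000.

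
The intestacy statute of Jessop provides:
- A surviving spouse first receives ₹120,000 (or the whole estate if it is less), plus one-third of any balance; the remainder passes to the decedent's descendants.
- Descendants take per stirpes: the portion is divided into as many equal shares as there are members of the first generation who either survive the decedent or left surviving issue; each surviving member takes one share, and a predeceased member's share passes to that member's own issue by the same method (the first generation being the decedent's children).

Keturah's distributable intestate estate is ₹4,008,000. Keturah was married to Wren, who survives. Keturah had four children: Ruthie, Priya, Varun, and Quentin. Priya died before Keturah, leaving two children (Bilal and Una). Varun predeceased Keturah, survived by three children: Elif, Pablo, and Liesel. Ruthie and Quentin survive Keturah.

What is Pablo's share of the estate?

Wren first takes ₹120,000, leaving a balance of ₹3,888,000. Wren then takes one-third of the balance (₹1,296,000), for a total of ₹1,416,000. The remaining ₹2,592,000 passes to the descendants.
The descendants' portion (₹2,592,000) is divided into 4 shares of ₹648,000: Ruthie and Quentin each take ₹648,000; Priya's ₹648,000 share passes to Priya's issue; Varun's ₹648,000 share passes to Varun's issue.
Priya's share (₹648,000) is divided into 2 shares of ₹324,000: Bilal and Una each take ₹324,000.
Varun's share (₹648,000) is divided into 3 shares of ₹216,000: Elif, Pablo, and Liesel each take ₹216,000.

Pablo receives ₹216,000.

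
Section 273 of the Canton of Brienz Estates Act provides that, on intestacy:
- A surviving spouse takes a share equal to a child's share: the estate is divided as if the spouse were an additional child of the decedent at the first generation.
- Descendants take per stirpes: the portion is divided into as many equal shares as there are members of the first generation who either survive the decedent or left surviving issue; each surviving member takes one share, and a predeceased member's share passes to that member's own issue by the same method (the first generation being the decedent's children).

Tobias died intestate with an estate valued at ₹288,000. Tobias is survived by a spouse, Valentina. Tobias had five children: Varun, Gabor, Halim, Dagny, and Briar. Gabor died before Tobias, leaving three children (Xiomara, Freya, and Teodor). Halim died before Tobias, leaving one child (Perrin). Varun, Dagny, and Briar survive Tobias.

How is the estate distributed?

Valentina: ₹48,000; Varun: ₹48,000; Xiomara: ₹16,000; Freya: ₹16,000; Teodor: ₹16,000; Perrin: ₹48,000; Dagny: ₹48,000; Briar: ₹48,000

The spouse counts as an additional share at the children's level, so there are 6 primary shares of ₹48,000. Valentina takes one such share (₹48,000).
The children's combined portion (₹240,000) is divided into 5 shares of ₹48,000: Varun, Dagny, and Briar each take ₹48,000; Gabor's ₹48,000 share passes to Gabor's issue; Halim's ₹48,000 share passes to Halim's issue.
Gabor's share (₹48,000) is divided into 3 shares of ₹16,000: Xiomara, Freya, and Teodor each take ₹16,000.
Halim's share (₹48,000) passes entirely to Perrin.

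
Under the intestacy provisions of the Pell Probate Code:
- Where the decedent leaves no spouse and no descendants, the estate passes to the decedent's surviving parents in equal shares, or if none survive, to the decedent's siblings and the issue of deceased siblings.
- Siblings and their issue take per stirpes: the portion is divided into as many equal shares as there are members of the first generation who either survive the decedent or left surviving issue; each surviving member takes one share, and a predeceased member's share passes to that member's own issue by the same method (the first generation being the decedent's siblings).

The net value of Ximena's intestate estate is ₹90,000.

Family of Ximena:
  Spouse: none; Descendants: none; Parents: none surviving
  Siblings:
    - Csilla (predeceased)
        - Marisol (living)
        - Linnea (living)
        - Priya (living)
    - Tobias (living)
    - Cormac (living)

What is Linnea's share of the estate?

Linnea receives ₹10,000.

The entire ₹90,000 passes to the siblings and their issue.
That amount (₹90,000) is divided into 3 shares of ₹30,000: Tobias and Cormac each take ₹30,000; Csilla's ₹30,000 share passes to Csilla's issue.
Csilla's share (₹30,000) is divided into 3 shares of ₹10,000: Marisol, Linnea, and Priya each take ₹10,000.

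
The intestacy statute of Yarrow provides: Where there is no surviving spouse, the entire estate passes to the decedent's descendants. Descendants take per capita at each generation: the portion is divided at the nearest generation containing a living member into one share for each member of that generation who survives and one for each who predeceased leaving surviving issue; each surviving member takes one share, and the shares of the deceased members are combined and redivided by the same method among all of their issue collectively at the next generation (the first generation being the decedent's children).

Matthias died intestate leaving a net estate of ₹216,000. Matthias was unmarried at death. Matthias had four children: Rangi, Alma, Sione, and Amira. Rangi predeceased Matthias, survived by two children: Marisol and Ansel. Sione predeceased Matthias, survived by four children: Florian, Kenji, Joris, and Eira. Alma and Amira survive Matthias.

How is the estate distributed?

Marisol: ₹18,000; Ansel: ₹18,000; Alma: ₹54,000; Florian: ₹18,000; Kenji: ₹18,000; Joris: ₹18,000; Eira: ₹18,000; Amira: ₹54,000

The entire ₹216,000 passes to the descendants.
That amount (₹216,000) is divided at the children's generation into 4 shares of ₹54,000. Alma and Amira each take ₹54,000. The 2 shares of the deceased (Rangi and Sione) are combined into a pool of ₹108,000.
That pool (₹108,000) is divided at the grandchildren's generation equally among Marisol, Ansel, Florian, Kenji, Joris, and Eira: ₹18,000 each.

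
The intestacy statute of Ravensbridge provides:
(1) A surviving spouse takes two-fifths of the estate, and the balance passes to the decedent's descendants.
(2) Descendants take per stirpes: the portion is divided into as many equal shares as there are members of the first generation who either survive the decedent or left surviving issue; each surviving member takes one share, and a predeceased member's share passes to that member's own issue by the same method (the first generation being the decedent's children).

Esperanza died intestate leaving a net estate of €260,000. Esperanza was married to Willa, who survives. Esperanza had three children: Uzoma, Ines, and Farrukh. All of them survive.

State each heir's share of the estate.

Willa: €104,000; Uzoma: €52,000; Ines: €52,000; Farrukh: €52,000

Willa takes two-fifths of €260,000 = €104,000. The remaining €156,000 passes to the descendants.
The descendants' portion (€156,000) is divided into 3 shares of €52,000: Uzoma, Ines, and Farrukh each take €52,000.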